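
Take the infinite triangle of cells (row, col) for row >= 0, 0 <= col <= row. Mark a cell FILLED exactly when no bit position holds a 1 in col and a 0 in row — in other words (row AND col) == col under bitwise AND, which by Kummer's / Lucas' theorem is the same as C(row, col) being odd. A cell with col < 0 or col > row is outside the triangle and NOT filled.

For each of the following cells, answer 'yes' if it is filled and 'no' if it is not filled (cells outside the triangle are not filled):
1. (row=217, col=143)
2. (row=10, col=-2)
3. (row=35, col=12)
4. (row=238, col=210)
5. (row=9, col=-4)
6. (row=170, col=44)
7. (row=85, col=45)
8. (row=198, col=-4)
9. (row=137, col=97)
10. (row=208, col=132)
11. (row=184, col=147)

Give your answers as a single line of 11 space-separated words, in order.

(217,143): row=0b11011001, col=0b10001111, row AND col = 0b10001001 = 137; 137 != 143 -> empty
(10,-2): col outside [0, 10] -> not filled
(35,12): row=0b100011, col=0b1100, row AND col = 0b0 = 0; 0 != 12 -> empty
(238,210): row=0b11101110, col=0b11010010, row AND col = 0b11000010 = 194; 194 != 210 -> empty
(9,-4): col outside [0, 9] -> not filled
(170,44): row=0b10101010, col=0b101100, row AND col = 0b101000 = 40; 40 != 44 -> empty
(85,45): row=0b1010101, col=0b101101, row AND col = 0b101 = 5; 5 != 45 -> empty
(198,-4): col outside [0, 198] -> not filled
(137,97): row=0b10001001, col=0b1100001, row AND col = 0b1 = 1; 1 != 97 -> empty
(208,132): row=0b11010000, col=0b10000100, row AND col = 0b10000000 = 128; 128 != 132 -> empty
(184,147): row=0b10111000, col=0b10010011, row AND col = 0b10010000 = 144; 144 != 147 -> empty

Answer: no no no no no no no no no no no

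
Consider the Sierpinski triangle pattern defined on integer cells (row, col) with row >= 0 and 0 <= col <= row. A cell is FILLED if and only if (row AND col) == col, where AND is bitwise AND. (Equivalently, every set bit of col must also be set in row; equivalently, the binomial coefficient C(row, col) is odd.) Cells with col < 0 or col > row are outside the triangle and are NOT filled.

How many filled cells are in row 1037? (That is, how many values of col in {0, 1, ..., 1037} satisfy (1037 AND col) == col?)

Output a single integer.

Answer: 16

Derivation:
1037 in binary = 10000001101
popcount(1037) = number of 1-bits in 10000001101 = 4
A col c satisfies (1037 AND c) == c iff every set bit of c is also set in 1037; each of the 4 set bits of 1037 can independently be on or off in c.
count = 2^4 = 16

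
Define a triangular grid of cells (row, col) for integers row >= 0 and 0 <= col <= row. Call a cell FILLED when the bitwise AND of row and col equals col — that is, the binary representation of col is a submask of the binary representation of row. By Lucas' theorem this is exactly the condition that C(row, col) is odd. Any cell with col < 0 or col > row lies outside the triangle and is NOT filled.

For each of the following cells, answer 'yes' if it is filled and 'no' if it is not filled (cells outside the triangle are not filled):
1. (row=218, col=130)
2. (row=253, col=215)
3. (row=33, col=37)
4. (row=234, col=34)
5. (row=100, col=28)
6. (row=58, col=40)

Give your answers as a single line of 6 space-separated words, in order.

Answer: yes no no yes no yes

Derivation:
(218,130): row=0b11011010, col=0b10000010, row AND col = 0b10000010 = 130; 130 == 130 -> filled
(253,215): row=0b11111101, col=0b11010111, row AND col = 0b11010101 = 213; 213 != 215 -> empty
(33,37): col outside [0, 33] -> not filled
(234,34): row=0b11101010, col=0b100010, row AND col = 0b100010 = 34; 34 == 34 -> filled
(100,28): row=0b1100100, col=0b11100, row AND col = 0b100 = 4; 4 != 28 -> empty
(58,40): row=0b111010, col=0b101000, row AND col = 0b101000 = 40; 40 == 40 -> filled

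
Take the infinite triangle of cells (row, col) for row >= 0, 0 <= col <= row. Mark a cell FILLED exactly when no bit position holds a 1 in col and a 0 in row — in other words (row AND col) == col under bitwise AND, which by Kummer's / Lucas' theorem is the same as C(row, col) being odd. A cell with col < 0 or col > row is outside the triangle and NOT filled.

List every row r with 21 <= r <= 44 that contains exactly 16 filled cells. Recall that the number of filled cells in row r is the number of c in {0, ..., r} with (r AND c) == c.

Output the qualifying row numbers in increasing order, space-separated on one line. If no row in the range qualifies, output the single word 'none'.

Row r has 2^popcount(r) filled cells, so we need popcount(r) = log2(16) = 4.
Scan r = 21..44 and keep those with exactly 4 one-bits:
r=21=10101 popcount=3 -> skip
r=22=10110 popcount=3 -> skip
r=23=10111 popcount=4 -> KEEP
r=24=11000 popcount=2 -> skip
r=25=11001 popcount=3 -> skip
r=26=11010 popcount=3 -> skip
r=27=11011 popcount=4 -> KEEP
r=28=11100 popcount=3 -> skip
r=29=11101 popcount=4 -> KEEP
r=30=11110 popcount=4 -> KEEP
r=31=11111 popcount=5 -> skip
r=32=100000 popcount=1 -> skip
r=33=100001 popcount=2 -> skip
r=34=100010 popcount=2 -> skip
r=35=100011 popcount=3 -> skip
r=36=100100 popcount=2 -> skip
r=37=100101 popcount=3 -> skip
r=38=100110 popcount=3 -> skip
r=39=100111 popcount=4 -> KEEP
r=40=101000 popcount=2 -> skip
r=41=101001 popcount=3 -> skip
r=42=101010 popcount=3 -> skip
r=43=101011 popcount=4 -> KEEP
r=44=101100 popcount=3 -> skip
Kept rows: 23 27 29 30 39 43

Answer: 23 27 29 30 39 43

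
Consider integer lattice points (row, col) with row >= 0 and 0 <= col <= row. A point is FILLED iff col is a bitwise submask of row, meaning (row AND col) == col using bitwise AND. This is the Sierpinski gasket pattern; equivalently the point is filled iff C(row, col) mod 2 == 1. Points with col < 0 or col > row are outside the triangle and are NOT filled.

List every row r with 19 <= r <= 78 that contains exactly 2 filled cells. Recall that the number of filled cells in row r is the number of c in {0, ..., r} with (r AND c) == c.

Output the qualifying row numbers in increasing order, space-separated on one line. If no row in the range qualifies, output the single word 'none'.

Row r has 2^popcount(r) filled cells, so we need popcount(r) = log2(2) = 1.
Scan r = 19..78 and keep those with exactly 1 one-bits:
r=19=10011 popcount=3 -> skip
r=20=10100 popcount=2 -> skip
r=21=10101 popcount=3 -> skip
r=22=10110 popcount=3 -> skip
r=23=10111 popcount=4 -> skip
r=24=11000 popcount=2 -> skip
r=25=11001 popcount=3 -> skip
r=26=11010 popcount=3 -> skip
r=27=11011 popcount=4 -> skip
r=28=11100 popcount=3 -> skip
r=29=11101 popcount=4 -> skip
r=30=11110 popcount=4 -> skip
r=31=11111 popcount=5 -> skip
r=32=100000 popcount=1 -> KEEP
r=33=100001 popcount=2 -> skip
r=34=100010 popcount=2 -> skip
r=35=100011 popcount=3 -> skip
r=36=100100 popcount=2 -> skip
r=37=100101 popcount=3 -> skip
r=38=100110 popcount=3 -> skip
r=39=100111 popcount=4 -> skip
r=40=101000 popcount=2 -> skip
r=41=101001 popcount=3 -> skip
r=42=101010 popcount=3 -> skip
r=43=101011 popcount=4 -> skip
r=44=101100 popcount=3 -> skip
r=45=101101 popcount=4 -> skip
r=46=101110 popcount=4 -> skip
r=47=101111 popcount=5 -> skip
r=48=110000 popcount=2 -> skip
r=49=110001 popcount=3 -> skip
r=50=110010 popcount=3 -> skip
r=51=110011 popcount=4 -> skip
r=52=110100 popcount=3 -> skip
r=53=110101 popcount=4 -> skip
r=54=110110 popcount=4 -> skip
r=55=110111 popcount=5 -> skip
r=56=111000 popcount=3 -> skip
r=57=111001 popcount=4 -> skip
r=58=111010 popcount=4 -> skip
r=59=111011 popcount=5 -> skip
r=60=111100 popcount=4 -> skip
r=61=111101 popcount=5 -> skip
r=62=111110 popcount=5 -> skip
r=63=111111 popcount=6 -> skip
r=64=1000000 popcount=1 -> KEEP
r=65=1000001 popcount=2 -> skip
r=66=1000010 popcount=2 -> skip
r=67=1000011 popcount=3 -> skip
r=68=1000100 popcount=2 -> skip
r=69=1000101 popcount=3 -> skip
r=70=1000110 popcount=3 -> skip
r=71=1000111 popcount=4 -> skip
r=72=1001000 popcount=2 -> skip
r=73=1001001 popcount=3 -> skip
r=74=1001010 popcount=3 -> skip
r=75=1001011 popcount=4 -> skip
r=76=1001100 popcount=3 -> skip
r=77=1001101 popcount=4 -> skip
r=78=1001110 popcount=4 -> skip
Kept rows: 32 64

Answer: 32 64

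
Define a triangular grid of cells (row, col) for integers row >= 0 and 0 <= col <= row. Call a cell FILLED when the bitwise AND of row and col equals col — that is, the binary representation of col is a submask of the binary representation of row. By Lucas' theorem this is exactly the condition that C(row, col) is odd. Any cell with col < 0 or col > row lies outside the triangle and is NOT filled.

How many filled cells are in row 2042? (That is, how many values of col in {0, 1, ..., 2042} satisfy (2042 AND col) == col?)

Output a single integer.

2042 in binary = 11111111010
popcount(2042) = number of 1-bits in 11111111010 = 9
A col c satisfies (2042 AND c) == c iff every set bit of c is also set in 2042; each of the 9 set bits of 2042 can independently be on or off in c.
count = 2^9 = 512

Answer: 512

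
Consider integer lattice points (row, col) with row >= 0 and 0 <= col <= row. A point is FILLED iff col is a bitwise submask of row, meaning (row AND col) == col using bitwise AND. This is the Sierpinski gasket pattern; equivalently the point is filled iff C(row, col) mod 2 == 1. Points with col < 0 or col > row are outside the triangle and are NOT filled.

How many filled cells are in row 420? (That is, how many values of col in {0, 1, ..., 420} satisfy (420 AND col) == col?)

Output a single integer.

Answer: 16

Derivation:
420 in binary = 110100100
popcount(420) = number of 1-bits in 110100100 = 4
A col c satisfies (420 AND c) == c iff every set bit of c is also set in 420; each of the 4 set bits of 420 can independently be on or off in c.
count = 2^4 = 16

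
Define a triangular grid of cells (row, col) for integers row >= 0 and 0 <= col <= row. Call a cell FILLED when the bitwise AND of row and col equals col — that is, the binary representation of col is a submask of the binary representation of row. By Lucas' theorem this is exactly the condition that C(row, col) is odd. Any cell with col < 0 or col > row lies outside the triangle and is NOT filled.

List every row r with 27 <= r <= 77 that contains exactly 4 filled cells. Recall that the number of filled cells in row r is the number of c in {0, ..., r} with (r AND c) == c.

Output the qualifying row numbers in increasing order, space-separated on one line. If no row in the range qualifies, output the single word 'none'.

Answer: 33 34 36 40 48 65 66 68 72

Derivation:
Row r has 2^popcount(r) filled cells, so we need popcount(r) = log2(4) = 2.
Scan r = 27..77 and keep those with exactly 2 one-bits:
r=27=11011 popcount=4 -> skip
r=28=11100 popcount=3 -> skip
r=29=11101 popcount=4 -> skip
r=30=11110 popcount=4 -> skip
r=31=11111 popcount=5 -> skip
r=32=100000 popcount=1 -> skip
r=33=100001 popcount=2 -> KEEP
r=34=100010 popcount=2 -> KEEP
r=35=100011 popcount=3 -> skip
r=36=100100 popcount=2 -> KEEP
r=37=100101 popcount=3 -> skip
r=38=100110 popcount=3 -> skip
r=39=100111 popcount=4 -> skip
r=40=101000 popcount=2 -> KEEP
r=41=101001 popcount=3 -> skip
r=42=101010 popcount=3 -> skip
r=43=101011 popcount=4 -> skip
r=44=101100 popcount=3 -> skip
r=45=101101 popcount=4 -> skip
r=46=101110 popcount=4 -> skip
r=47=101111 popcount=5 -> skip
r=48=110000 popcount=2 -> KEEP
r=49=110001 popcount=3 -> skip
r=50=110010 popcount=3 -> skip
r=51=110011 popcount=4 -> skip
r=52=110100 popcount=3 -> skip
r=53=110101 popcount=4 -> skip
r=54=110110 popcount=4 -> skip
r=55=110111 popcount=5 -> skip
r=56=111000 popcount=3 -> skip
r=57=111001 popcount=4 -> skip
r=58=111010 popcount=4 -> skip
r=59=111011 popcount=5 -> skip
r=60=111100 popcount=4 -> skip
r=61=111101 popcount=5 -> skip
r=62=111110 popcount=5 -> skip
r=63=111111 popcount=6 -> skip
r=64=1000000 popcount=1 -> skip
r=65=1000001 popcount=2 -> KEEP
r=66=1000010 popcount=2 -> KEEP
r=67=1000011 popcount=3 -> skip
r=68=1000100 popcount=2 -> KEEP
r=69=1000101 popcount=3 -> skip
r=70=1000110 popcount=3 -> skip
r=71=1000111 popcount=4 -> skip
r=72=1001000 popcount=2 -> KEEP
r=73=1001001 popcount=3 -> skip
r=74=1001010 popcount=3 -> skip
r=75=1001011 popcount=4 -> skip
r=76=1001100 popcount=3 -> skip
r=77=1001101 popcount=4 -> skip
Kept rows: 33 34 36 40 48 65 66 68 72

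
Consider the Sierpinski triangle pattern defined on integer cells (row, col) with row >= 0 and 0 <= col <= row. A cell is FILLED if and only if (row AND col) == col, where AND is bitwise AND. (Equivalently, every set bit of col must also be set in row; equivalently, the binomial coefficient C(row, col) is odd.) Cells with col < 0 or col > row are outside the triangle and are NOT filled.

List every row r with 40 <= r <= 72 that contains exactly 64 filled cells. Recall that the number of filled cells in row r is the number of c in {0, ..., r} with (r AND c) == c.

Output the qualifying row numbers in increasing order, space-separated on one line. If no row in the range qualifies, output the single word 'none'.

Row r has 2^popcount(r) filled cells, so we need popcount(r) = log2(64) = 6.
Scan r = 40..72 and keep those with exactly 6 one-bits:
r=40=101000 popcount=2 -> skip
r=41=101001 popcount=3 -> skip
r=42=101010 popcount=3 -> skip
r=43=101011 popcount=4 -> skip
r=44=101100 popcount=3 -> skip
r=45=101101 popcount=4 -> skip
r=46=101110 popcount=4 -> skip
r=47=101111 popcount=5 -> skip
r=48=110000 popcount=2 -> skip
r=49=110001 popcount=3 -> skip
r=50=110010 popcount=3 -> skip
r=51=110011 popcount=4 -> skip
r=52=110100 popcount=3 -> skip
r=53=110101 popcount=4 -> skip
r=54=110110 popcount=4 -> skip
r=55=110111 popcount=5 -> skip
r=56=111000 popcount=3 -> skip
r=57=111001 popcount=4 -> skip
r=58=111010 popcount=4 -> skip
r=59=111011 popcount=5 -> skip
r=60=111100 popcount=4 -> skip
r=61=111101 popcount=5 -> skip
r=62=111110 popcount=5 -> skip
r=63=111111 popcount=6 -> KEEP
r=64=1000000 popcount=1 -> skip
r=65=1000001 popcount=2 -> skip
r=66=1000010 popcount=2 -> skip
r=67=1000011 popcount=3 -> skip
r=68=1000100 popcount=2 -> skip
r=69=1000101 popcount=3 -> skip
r=70=1000110 popcount=3 -> skip
r=71=1000111 popcount=4 -> skip
r=72=1001000 popcount=2 -> skip
Kept rows: 63

Answer: 63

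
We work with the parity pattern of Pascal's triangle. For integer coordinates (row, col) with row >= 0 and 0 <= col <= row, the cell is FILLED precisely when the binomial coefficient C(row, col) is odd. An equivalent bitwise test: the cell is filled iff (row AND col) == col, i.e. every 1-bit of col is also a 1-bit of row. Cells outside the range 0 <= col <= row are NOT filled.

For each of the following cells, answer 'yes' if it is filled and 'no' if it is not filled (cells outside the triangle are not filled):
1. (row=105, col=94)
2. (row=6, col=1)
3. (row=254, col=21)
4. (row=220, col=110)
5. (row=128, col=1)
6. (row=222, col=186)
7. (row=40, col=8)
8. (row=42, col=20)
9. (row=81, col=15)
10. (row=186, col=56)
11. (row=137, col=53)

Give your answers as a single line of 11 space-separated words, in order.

Answer: no no no no no no yes no no yes no

Derivation:
(105,94): row=0b1101001, col=0b1011110, row AND col = 0b1001000 = 72; 72 != 94 -> empty
(6,1): row=0b110, col=0b1, row AND col = 0b0 = 0; 0 != 1 -> empty
(254,21): row=0b11111110, col=0b10101, row AND col = 0b10100 = 20; 20 != 21 -> empty
(220,110): row=0b11011100, col=0b1101110, row AND col = 0b1001100 = 76; 76 != 110 -> empty
(128,1): row=0b10000000, col=0b1, row AND col = 0b0 = 0; 0 != 1 -> empty
(222,186): row=0b11011110, col=0b10111010, row AND col = 0b10011010 = 154; 154 != 186 -> empty
(40,8): row=0b101000, col=0b1000, row AND col = 0b1000 = 8; 8 == 8 -> filled
(42,20): row=0b101010, col=0b10100, row AND col = 0b0 = 0; 0 != 20 -> empty
(81,15): row=0b1010001, col=0b1111, row AND col = 0b1 = 1; 1 != 15 -> empty
(186,56): row=0b10111010, col=0b111000, row AND col = 0b111000 = 56; 56 == 56 -> filled
(137,53): row=0b10001001, col=0b110101, row AND col = 0b1 = 1; 1 != 53 -> empty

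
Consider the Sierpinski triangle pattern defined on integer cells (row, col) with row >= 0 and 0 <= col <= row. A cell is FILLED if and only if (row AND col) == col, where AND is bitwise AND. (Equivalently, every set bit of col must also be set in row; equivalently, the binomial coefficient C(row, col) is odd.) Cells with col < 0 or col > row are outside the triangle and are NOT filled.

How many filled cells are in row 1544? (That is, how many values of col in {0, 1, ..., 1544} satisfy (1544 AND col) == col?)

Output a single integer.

1544 in binary = 11000001000
popcount(1544) = number of 1-bits in 11000001000 = 3
A col c satisfies (1544 AND c) == c iff every set bit of c is also set in 1544; each of the 3 set bits of 1544 can independently be on or off in c.
count = 2^3 = 8

Answer: 8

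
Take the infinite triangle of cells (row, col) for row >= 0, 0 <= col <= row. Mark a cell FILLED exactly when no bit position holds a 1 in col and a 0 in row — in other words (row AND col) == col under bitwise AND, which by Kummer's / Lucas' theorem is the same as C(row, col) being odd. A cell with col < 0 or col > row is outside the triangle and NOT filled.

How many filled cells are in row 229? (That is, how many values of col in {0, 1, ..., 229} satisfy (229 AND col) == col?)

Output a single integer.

Answer: 32

Derivation:
229 in binary = 11100101
popcount(229) = number of 1-bits in 11100101 = 5
A col c satisfies (229 AND c) == c iff every set bit of c is also set in 229; each of the 5 set bits of 229 can independently be on or off in c.
count = 2^5 = 32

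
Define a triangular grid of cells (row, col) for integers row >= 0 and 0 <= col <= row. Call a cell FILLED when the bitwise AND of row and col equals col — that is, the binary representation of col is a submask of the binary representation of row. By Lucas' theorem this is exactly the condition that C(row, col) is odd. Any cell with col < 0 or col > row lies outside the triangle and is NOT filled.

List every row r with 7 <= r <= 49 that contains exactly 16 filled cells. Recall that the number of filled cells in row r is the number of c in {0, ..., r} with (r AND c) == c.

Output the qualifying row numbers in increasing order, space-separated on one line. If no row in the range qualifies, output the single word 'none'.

Row r has 2^popcount(r) filled cells, so we need popcount(r) = log2(16) = 4.
Scan r = 7..49 and keep those with exactly 4 one-bits:
r=7=111 popcount=3 -> skip
r=8=1000 popcount=1 -> skip
r=9=1001 popcount=2 -> skip
r=10=1010 popcount=2 -> skip
r=11=1011 popcount=3 -> skip
r=12=1100 popcount=2 -> skip
r=13=1101 popcount=3 -> skip
r=14=1110 popcount=3 -> skip
r=15=1111 popcount=4 -> KEEP
r=16=10000 popcount=1 -> skip
r=17=10001 popcount=2 -> skip
r=18=10010 popcount=2 -> skip
r=19=10011 popcount=3 -> skip
r=20=10100 popcount=2 -> skip
r=21=10101 popcount=3 -> skip
r=22=10110 popcount=3 -> skip
r=23=10111 popcount=4 -> KEEP
r=24=11000 popcount=2 -> skip
r=25=11001 popcount=3 -> skip
r=26=11010 popcount=3 -> skip
r=27=11011 popcount=4 -> KEEP
r=28=11100 popcount=3 -> skip
r=29=11101 popcount=4 -> KEEP
r=30=11110 popcount=4 -> KEEP
r=31=11111 popcount=5 -> skip
r=32=100000 popcount=1 -> skip
r=33=100001 popcount=2 -> skip
r=34=100010 popcount=2 -> skip
r=35=100011 popcount=3 -> skip
r=36=100100 popcount=2 -> skip
r=37=100101 popcount=3 -> skip
r=38=100110 popcount=3 -> skip
r=39=100111 popcount=4 -> KEEP
r=40=101000 popcount=2 -> skip
r=41=101001 popcount=3 -> skip
r=42=101010 popcount=3 -> skip
r=43=101011 popcount=4 -> KEEP
r=44=101100 popcount=3 -> skip
r=45=101101 popcount=4 -> KEEP
r=46=101110 popcount=4 -> KEEP
r=47=101111 popcount=5 -> skip
r=48=110000 popcount=2 -> skip
r=49=110001 popcount=3 -> skip
Kept rows: 15 23 27 29 30 39 43 45 46

Answer: 15 23 27 29 30 39 43 45 46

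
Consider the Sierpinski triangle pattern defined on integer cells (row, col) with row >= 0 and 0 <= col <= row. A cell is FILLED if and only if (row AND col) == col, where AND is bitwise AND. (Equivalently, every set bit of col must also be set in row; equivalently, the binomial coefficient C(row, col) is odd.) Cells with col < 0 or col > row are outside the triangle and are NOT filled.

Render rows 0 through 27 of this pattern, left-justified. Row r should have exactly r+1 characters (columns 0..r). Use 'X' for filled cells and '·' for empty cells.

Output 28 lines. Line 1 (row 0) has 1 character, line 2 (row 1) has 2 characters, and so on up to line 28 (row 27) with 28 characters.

r0=0: X
r1=1: XX
r2=10: X·X
r3=11: XXXX
r4=100: X···X
r5=101: XX··XX
r6=110: X·X·X·X
r7=111: XXXXXXXX
r8=1000: X·······X
r9=1001: XX······XX
r10=1010: X·X·····X·X
r11=1011: XXXX····XXXX
r12=1100: X···X···X···X
r13=1101: XX··XX··XX··XX
r14=1110: X·X·X·X·X·X·X·X
r15=1111: XXXXXXXXXXXXXXXX
r16=10000: X···············X
r17=10001: XX··············XX
r18=10010: X·X·············X·X
r19=10011: XXXX············XXXX
r20=10100: X···X···········X···X
r21=10101: XX··XX··········XX··XX
r22=10110: X·X·X·X·········X·X·X·X
r23=10111: XXXXXXXX········XXXXXXXX
r24=11000: X·······X·······X·······X
r25=11001: XX······XX······XX······XX
r26=11010: X·X·····X·X·····X·X·····X·X
r27=11011: XXXX····XXXX····XXXX····XXXX

Answer: X
XX
X·X
XXXX
X···X
XX··XX
X·X·X·X
XXXXXXXX
X·······X
XX······XX
X·X·····X·X
XXXX····XXXX
X···X···X···X
XX··XX··XX··XX
X·X·X·X·X·X·X·X
XXXXXXXXXXXXXXXX
X···············X
XX··············XX
X·X·············X·X
XXXX············XXXX
X···X···········X···X
XX··XX··········XX··XX
X·X·X·X·········X·X·X·X
XXXXXXXX········XXXXXXXX
X·······X·······X·······X
XX······XX······XX······XX
X·X·····X·X·····X·X·····X·X
XXXX····XXXX····XXXX····XXXX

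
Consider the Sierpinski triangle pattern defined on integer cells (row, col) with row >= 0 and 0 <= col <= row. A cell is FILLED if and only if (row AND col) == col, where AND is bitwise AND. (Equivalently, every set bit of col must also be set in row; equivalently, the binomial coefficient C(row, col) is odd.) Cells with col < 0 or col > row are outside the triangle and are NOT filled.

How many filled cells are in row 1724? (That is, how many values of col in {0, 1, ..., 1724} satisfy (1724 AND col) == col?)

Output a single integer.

Answer: 128

Derivation:
1724 in binary = 11010111100
popcount(1724) = number of 1-bits in 11010111100 = 7
A col c satisfies (1724 AND c) == c iff every set bit of c is also set in 1724; each of the 7 set bits of 1724 can independently be on or off in c.
count = 2^7 = 128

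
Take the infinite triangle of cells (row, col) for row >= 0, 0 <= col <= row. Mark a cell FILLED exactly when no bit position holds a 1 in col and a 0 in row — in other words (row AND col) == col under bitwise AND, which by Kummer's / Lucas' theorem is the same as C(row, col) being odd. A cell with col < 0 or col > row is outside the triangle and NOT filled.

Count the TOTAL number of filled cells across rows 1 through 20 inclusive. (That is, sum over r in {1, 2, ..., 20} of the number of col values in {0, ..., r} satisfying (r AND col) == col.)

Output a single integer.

Answer: 102

Derivation:
r1=1 pc1: +2 =2
r2=10 pc1: +2 =4
r3=11 pc2: +4 =8
r4=100 pc1: +2 =10
r5=101 pc2: +4 =14
r6=110 pc2: +4 =18
r7=111 pc3: +8 =26
r8=1000 pc1: +2 =28
r9=1001 pc2: +4 =32
r10=1010 pc2: +4 =36
r11=1011 pc3: +8 =44
r12=1100 pc2: +4 =48
r13=1101 pc3: +8 =56
r14=1110 pc3: +8 =64
r15=1111 pc4: +16 =80
r16=10000 pc1: +2 =82
r17=10001 pc2: +4 =86
r18=10010 pc2: +4 =90
r19=10011 pc3: +8 =98
r20=10100 pc2: +4 =102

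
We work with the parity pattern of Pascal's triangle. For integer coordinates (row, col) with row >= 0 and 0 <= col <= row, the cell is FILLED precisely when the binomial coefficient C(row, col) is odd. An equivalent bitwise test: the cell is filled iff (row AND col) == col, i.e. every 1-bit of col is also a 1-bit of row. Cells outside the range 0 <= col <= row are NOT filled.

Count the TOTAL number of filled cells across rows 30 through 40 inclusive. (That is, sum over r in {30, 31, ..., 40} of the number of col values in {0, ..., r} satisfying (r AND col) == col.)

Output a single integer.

r30=11110 pc4: +16 =16
r31=11111 pc5: +32 =48
r32=100000 pc1: +2 =50
r33=100001 pc2: +4 =54
r34=100010 pc2: +4 =58
r35=100011 pc3: +8 =66
r36=100100 pc2: +4 =70
r37=100101 pc3: +8 =78
r38=100110 pc3: +8 =86
r39=100111 pc4: +16 =102
r40=101000 pc2: +4 =106

Answer: 106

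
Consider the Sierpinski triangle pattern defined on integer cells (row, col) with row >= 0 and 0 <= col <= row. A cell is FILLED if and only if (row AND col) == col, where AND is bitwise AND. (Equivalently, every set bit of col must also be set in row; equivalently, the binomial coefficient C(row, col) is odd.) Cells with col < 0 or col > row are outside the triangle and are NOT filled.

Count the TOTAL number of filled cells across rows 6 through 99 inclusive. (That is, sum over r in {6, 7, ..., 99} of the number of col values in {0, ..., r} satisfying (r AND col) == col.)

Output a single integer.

Answer: 1236

Derivation:
r6=110 pc2: +4 =4
r7=111 pc3: +8 =12
r8=1000 pc1: +2 =14
r9=1001 pc2: +4 =18
r10=1010 pc2: +4 =22
r11=1011 pc3: +8 =30
r12=1100 pc2: +4 =34
r13=1101 pc3: +8 =42
r14=1110 pc3: +8 =50
r15=1111 pc4: +16 =66
r16=10000 pc1: +2 =68
r17=10001 pc2: +4 =72
r18=10010 pc2: +4 =76
r19=10011 pc3: +8 =84
r20=10100 pc2: +4 =88
r21=10101 pc3: +8 =96
r22=10110 pc3: +8 =104
r23=10111 pc4: +16 =120
r24=11000 pc2: +4 =124
r25=11001 pc3: +8 =132
r26=11010 pc3: +8 =140
r27=11011 pc4: +16 =156
r28=11100 pc3: +8 =164
r29=11101 pc4: +16 =180
r30=11110 pc4: +16 =196
r31=11111 pc5: +32 =228
r32=100000 pc1: +2 =230
r33=100001 pc2: +4 =234
r34=100010 pc2: +4 =238
r35=100011 pc3: +8 =246
r36=100100 pc2: +4 =250
r37=100101 pc3: +8 =258
r38=100110 pc3: +8 =266
r39=100111 pc4: +16 =282
r40=101000 pc2: +4 =286
r41=101001 pc3: +8 =294
r42=101010 pc3: +8 =302
r43=101011 pc4: +16 =318
r44=101100 pc3: +8 =326
r45=101101 pc4: +16 =342
r46=101110 pc4: +16 =358
r47=101111 pc5: +32 =390
r48=110000 pc2: +4 =394
r49=110001 pc3: +8 =402
r50=110010 pc3: +8 =410
r51=110011 pc4: +16 =426
r52=110100 pc3: +8 =434
r53=110101 pc4: +16 =450
r54=110110 pc4: +16 =466
r55=110111 pc5: +32 =498
r56=111000 pc3: +8 =506
r57=111001 pc4: +16 =522
r58=111010 pc4: +16 =538
r59=111011 pc5: +32 =570
r60=111100 pc4: +16 =586
r61=111101 pc5: +32 =618
r62=111110 pc5: +32 =650
r63=111111 pc6: +64 =714
r64=1000000 pc1: +2 =716
r65=1000001 pc2: +4 =720
r66=1000010 pc2: +4 =724
r67=1000011 pc3: +8 =732
r68=1000100 pc2: +4 =736
r69=1000101 pc3: +8 =744
r70=1000110 pc3: +8 =752
r71=1000111 pc4: +16 =768
r72=1001000 pc2: +4 =772
r73=1001001 pc3: +8 =780
r74=1001010 pc3: +8 =788
r75=1001011 pc4: +16 =804
r76=1001100 pc3: +8 =812
r77=1001101 pc4: +16 =828
r78=1001110 pc4: +16 =844
r79=1001111 pc5: +32 =876
r80=1010000 pc2: +4 =880
r81=1010001 pc3: +8 =888
r82=1010010 pc3: +8 =896
r83=1010011 pc4: +16 =912
r84=1010100 pc3: +8 =920
r85=1010101 pc4: +16 =936
r86=1010110 pc4: +16 =952
r87=1010111 pc5: +32 =984
r88=1011000 pc3: +8 =992
r89=1011001 pc4: +16 =1008
r90=1011010 pc4: +16 =1024
r91=1011011 pc5: +32 =1056
r92=1011100 pc4: +16 =1072
r93=1011101 pc5: +32 =1104
r94=1011110 pc5: +32 =1136
r95=1011111 pc6: +64 =1200
r96=1100000 pc2: +4 =1204
r97=1100001 pc3: +8 =1212
r98=1100010 pc3: +8 =1220
r99=1100011 pc4: +16 =1236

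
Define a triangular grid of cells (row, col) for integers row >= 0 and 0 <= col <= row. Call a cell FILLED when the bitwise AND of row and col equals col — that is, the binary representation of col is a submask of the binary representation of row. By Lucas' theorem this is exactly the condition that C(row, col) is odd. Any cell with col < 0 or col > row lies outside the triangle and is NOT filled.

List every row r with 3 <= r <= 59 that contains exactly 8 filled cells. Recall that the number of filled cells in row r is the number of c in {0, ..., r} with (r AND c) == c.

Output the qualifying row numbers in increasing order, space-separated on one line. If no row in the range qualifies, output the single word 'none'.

Answer: 7 11 13 14 19 21 22 25 26 28 35 37 38 41 42 44 49 50 52 56

Derivation:
Row r has 2^popcount(r) filled cells, so we need popcount(r) = log2(8) = 3.
Scan r = 3..59 and keep those with exactly 3 one-bits:
r=3=11 popcount=2 -> skip
r=4=100 popcount=1 -> skip
r=5=101 popcount=2 -> skip
r=6=110 popcount=2 -> skip
r=7=111 popcount=3 -> KEEP
r=8=1000 popcount=1 -> skip
r=9=1001 popcount=2 -> skip
r=10=1010 popcount=2 -> skip
r=11=1011 popcount=3 -> KEEP
r=12=1100 popcount=2 -> skip
r=13=1101 popcount=3 -> KEEP
r=14=1110 popcount=3 -> KEEP
r=15=1111 popcount=4 -> skip
r=16=10000 popcount=1 -> skip
r=17=10001 popcount=2 -> skip
r=18=10010 popcount=2 -> skip
r=19=10011 popcount=3 -> KEEP
r=20=10100 popcount=2 -> skip
r=21=10101 popcount=3 -> KEEP
r=22=10110 popcount=3 -> KEEP
r=23=10111 popcount=4 -> skip
r=24=11000 popcount=2 -> skip
r=25=11001 popcount=3 -> KEEP
r=26=11010 popcount=3 -> KEEP
r=27=11011 popcount=4 -> skip
r=28=11100 popcount=3 -> KEEP
r=29=11101 popcount=4 -> skip
r=30=11110 popcount=4 -> skip
r=31=11111 popcount=5 -> skip
r=32=100000 popcount=1 -> skip
r=33=100001 popcount=2 -> skip
r=34=100010 popcount=2 -> skip
r=35=100011 popcount=3 -> KEEP
r=36=100100 popcount=2 -> skip
r=37=100101 popcount=3 -> KEEP
r=38=100110 popcount=3 -> KEEP
r=39=100111 popcount=4 -> skip
r=40=101000 popcount=2 -> skip
r=41=101001 popcount=3 -> KEEP
r=42=101010 popcount=3 -> KEEP
r=43=101011 popcount=4 -> skip
r=44=101100 popcount=3 -> KEEP
r=45=101101 popcount=4 -> skip
r=46=101110 popcount=4 -> skip
r=47=101111 popcount=5 -> skip
r=48=110000 popcount=2 -> skip
r=49=110001 popcount=3 -> KEEP
r=50=110010 popcount=3 -> KEEP
r=51=110011 popcount=4 -> skip
r=52=110100 popcount=3 -> KEEP
r=53=110101 popcount=4 -> skip
r=54=110110 popcount=4 -> skip
r=55=110111 popcount=5 -> skip
r=56=111000 popcount=3 -> KEEP
r=57=111001 popcount=4 -> skip
r=58=111010 popcount=4 -> skip
r=59=111011 popcount=5 -> skip
Kept rows: 7 11 13 14 19 21 22 25 26 28 35 37 38 41 42 44 49 50 52 56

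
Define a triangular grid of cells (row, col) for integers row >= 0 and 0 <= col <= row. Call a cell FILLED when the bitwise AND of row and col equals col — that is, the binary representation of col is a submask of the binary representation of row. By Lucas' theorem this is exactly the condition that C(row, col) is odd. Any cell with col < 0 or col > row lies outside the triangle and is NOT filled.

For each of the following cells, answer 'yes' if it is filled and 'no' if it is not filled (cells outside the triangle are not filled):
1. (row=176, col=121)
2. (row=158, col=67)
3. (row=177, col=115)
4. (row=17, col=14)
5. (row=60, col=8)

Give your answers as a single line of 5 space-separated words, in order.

Answer: no no no no yes

Derivation:
(176,121): row=0b10110000, col=0b1111001, row AND col = 0b110000 = 48; 48 != 121 -> empty
(158,67): row=0b10011110, col=0b1000011, row AND col = 0b10 = 2; 2 != 67 -> empty
(177,115): row=0b10110001, col=0b1110011, row AND col = 0b110001 = 49; 49 != 115 -> empty
(17,14): row=0b10001, col=0b1110, row AND col = 0b0 = 0; 0 != 14 -> empty
(60,8): row=0b111100, col=0b1000, row AND col = 0b1000 = 8; 8 == 8 -> filled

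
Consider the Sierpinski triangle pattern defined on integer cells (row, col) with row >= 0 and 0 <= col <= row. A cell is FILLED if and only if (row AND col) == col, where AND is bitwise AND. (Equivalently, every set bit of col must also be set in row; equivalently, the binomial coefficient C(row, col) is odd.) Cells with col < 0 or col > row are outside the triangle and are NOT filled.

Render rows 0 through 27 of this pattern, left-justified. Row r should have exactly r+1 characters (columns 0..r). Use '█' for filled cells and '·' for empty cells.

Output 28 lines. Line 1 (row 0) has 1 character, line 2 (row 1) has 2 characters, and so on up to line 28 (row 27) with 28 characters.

Answer: █
██
█·█
████
█···█
██··██
█·█·█·█
████████
█·······█
██······██
█·█·····█·█
████····████
█···█···█···█
██··██··██··██
█·█·█·█·█·█·█·█
████████████████
█···············█
██··············██
█·█·············█·█
████············████
█···█···········█···█
██··██··········██··██
█·█·█·█·········█·█·█·█
████████········████████
█·······█·······█·······█
██······██······██······██
█·█·····█·█·····█·█·····█·█
████····████····████····████

Derivation:
r0=0: █
r1=1: ██
r2=10: █·█
r3=11: ████
r4=100: █···█
r5=101: ██··██
r6=110: █·█·█·█
r7=111: ████████
r8=1000: █·······█
r9=1001: ██······██
r10=1010: █·█·····█·█
r11=1011: ████····████
r12=1100: █···█···█···█
r13=1101: ██··██··██··██
r14=1110: █·█·█·█·█·█·█·█
r15=1111: ████████████████
r16=10000: █···············█
r17=10001: ██··············██
r18=10010: █·█·············█·█
r19=10011: ████············████
r20=10100: █···█···········█···█
r21=10101: ██··██··········██··██
r22=10110: █·█·█·█·········█·█·█·█
r23=10111: ████████········████████
r24=11000: █·······█·······█·······█
r25=11001: ██······██······██······██
r26=11010: █·█·····█·█·····█·█·····█·█
r27=11011: ████····████····████····████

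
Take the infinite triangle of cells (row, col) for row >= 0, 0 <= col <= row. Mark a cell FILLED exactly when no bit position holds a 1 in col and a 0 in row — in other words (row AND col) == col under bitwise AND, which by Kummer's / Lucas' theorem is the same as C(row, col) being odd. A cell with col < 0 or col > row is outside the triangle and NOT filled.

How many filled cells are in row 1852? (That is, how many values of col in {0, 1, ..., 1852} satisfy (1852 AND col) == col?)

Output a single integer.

1852 in binary = 11100111100
popcount(1852) = number of 1-bits in 11100111100 = 7
A col c satisfies (1852 AND c) == c iff every set bit of c is also set in 1852; each of the 7 set bits of 1852 can independently be on or off in c.
count = 2^7 = 128

Answer: 128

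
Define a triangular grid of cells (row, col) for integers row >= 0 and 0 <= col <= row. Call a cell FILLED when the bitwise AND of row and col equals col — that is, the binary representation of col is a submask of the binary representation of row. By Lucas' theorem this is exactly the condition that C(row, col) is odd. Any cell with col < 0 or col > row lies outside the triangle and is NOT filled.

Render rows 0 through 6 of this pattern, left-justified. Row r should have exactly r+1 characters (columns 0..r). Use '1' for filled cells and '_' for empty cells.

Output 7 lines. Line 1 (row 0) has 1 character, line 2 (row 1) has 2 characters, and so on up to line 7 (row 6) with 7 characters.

Answer: 1
11
1_1
1111
1___1
11__11
1_1_1_1

Derivation:
r0=0: 1
r1=1: 11
r2=10: 1_1
r3=11: 1111
r4=100: 1___1
r5=101: 11__11
r6=110: 1_1_1_1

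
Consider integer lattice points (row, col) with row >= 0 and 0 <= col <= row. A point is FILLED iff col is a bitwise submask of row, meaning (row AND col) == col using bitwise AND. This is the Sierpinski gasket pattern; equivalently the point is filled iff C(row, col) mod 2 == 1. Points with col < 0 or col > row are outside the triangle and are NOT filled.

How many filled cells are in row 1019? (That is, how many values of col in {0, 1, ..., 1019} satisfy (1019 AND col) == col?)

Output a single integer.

Answer: 512

Derivation:
1019 in binary = 1111111011
popcount(1019) = number of 1-bits in 1111111011 = 9
A col c satisfies (1019 AND c) == c iff every set bit of c is also set in 1019; each of the 9 set bits of 1019 can independently be on or off in c.
count = 2^9 = 512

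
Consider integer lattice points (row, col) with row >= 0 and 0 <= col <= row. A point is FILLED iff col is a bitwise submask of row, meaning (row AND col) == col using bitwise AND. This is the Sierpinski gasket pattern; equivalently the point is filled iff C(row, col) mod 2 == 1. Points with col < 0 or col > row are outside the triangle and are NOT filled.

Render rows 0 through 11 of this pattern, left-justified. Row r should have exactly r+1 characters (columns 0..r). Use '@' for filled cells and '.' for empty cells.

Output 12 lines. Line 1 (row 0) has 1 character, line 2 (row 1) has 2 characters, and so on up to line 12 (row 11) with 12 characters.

r0=0: @
r1=1: @@
r2=10: @.@
r3=11: @@@@
r4=100: @...@
r5=101: @@..@@
r6=110: @.@.@.@
r7=111: @@@@@@@@
r8=1000: @.......@
r9=1001: @@......@@
r10=1010: @.@.....@.@
r11=1011: @@@@....@@@@

Answer: @
@@
@.@
@@@@
@...@
@@..@@
@.@.@.@
@@@@@@@@
@.......@
@@......@@
@.@.....@.@
@@@@....@@@@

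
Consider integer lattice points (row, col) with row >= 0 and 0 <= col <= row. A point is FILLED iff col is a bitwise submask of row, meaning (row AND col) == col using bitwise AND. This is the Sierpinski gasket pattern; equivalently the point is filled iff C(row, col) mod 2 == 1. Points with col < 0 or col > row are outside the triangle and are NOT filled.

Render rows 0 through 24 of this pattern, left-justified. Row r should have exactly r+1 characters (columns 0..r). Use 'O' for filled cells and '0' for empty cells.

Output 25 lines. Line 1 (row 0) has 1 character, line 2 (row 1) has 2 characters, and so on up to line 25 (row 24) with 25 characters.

Answer: O
OO
O0O
OOOO
O000O
OO00OO
O0O0O0O
OOOOOOOO
O0000000O
OO000000OO
O0O00000O0O
OOOO0000OOOO
O000O000O000O
OO00OO00OO00OO
O0O0O0O0O0O0O0O
OOOOOOOOOOOOOOOO
O000000000000000O
OO00000000000000OO
O0O0000000000000O0O
OOOO000000000000OOOO
O000O00000000000O000O
OO00OO0000000000OO00OO
O0O0O0O000000000O0O0O0O
OOOOOOOO00000000OOOOOOOO
O0000000O0000000O0000000O

Derivation:
r0=0: O
r1=1: OO
r2=10: O0O
r3=11: OOOO
r4=100: O000O
r5=101: OO00OO
r6=110: O0O0O0O
r7=111: OOOOOOOO
r8=1000: O0000000O
r9=1001: OO000000OO
r10=1010: O0O00000O0O
r11=1011: OOOO0000OOOO
r12=1100: O000O000O000O
r13=1101: OO00OO00OO00OO
r14=1110: O0O0O0O0O0O0O0O
r15=1111: OOOOOOOOOOOOOOOO
r16=10000: O000000000000000O
r17=10001: OO00000000000000OO
r18=10010: O0O0000000000000O0O
r19=10011: OOOO000000000000OOOO
r20=10100: O000O00000000000O000O
r21=10101: OO00OO0000000000OO00OO
r22=10110: O0O0O0O000000000O0O0O0O
r23=10111: OOOOOOOO00000000OOOOOOOO
r24=11000: O0000000O0000000O0000000O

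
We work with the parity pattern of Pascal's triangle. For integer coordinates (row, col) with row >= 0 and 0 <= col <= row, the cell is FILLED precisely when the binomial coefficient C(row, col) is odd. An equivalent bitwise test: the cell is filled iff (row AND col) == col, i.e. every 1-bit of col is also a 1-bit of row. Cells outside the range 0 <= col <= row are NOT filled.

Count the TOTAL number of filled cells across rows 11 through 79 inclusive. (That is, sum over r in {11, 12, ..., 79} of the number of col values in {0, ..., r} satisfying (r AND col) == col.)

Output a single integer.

Answer: 854

Derivation:
r11=1011 pc3: +8 =8
r12=1100 pc2: +4 =12
r13=1101 pc3: +8 =20
r14=1110 pc3: +8 =28
r15=1111 pc4: +16 =44
r16=10000 pc1: +2 =46
r17=10001 pc2: +4 =50
r18=10010 pc2: +4 =54
r19=10011 pc3: +8 =62
r20=10100 pc2: +4 =66
r21=10101 pc3: +8 =74
r22=10110 pc3: +8 =82
r23=10111 pc4: +16 =98
r24=11000 pc2: +4 =102
r25=11001 pc3: +8 =110
r26=11010 pc3: +8 =118
r27=11011 pc4: +16 =134
r28=11100 pc3: +8 =142
r29=11101 pc4: +16 =158
r30=11110 pc4: +16 =174
r31=11111 pc5: +32 =206
r32=100000 pc1: +2 =208
r33=100001 pc2: +4 =212
r34=100010 pc2: +4 =216
r35=100011 pc3: +8 =224
r36=100100 pc2: +4 =228
r37=100101 pc3: +8 =236
r38=100110 pc3: +8 =244
r39=100111 pc4: +16 =260
r40=101000 pc2: +4 =264
r41=101001 pc3: +8 =272
r42=101010 pc3: +8 =280
r43=101011 pc4: +16 =296
r44=101100 pc3: +8 =304
r45=101101 pc4: +16 =320
r46=101110 pc4: +16 =336
r47=101111 pc5: +32 =368
r48=110000 pc2: +4 =372
r49=110001 pc3: +8 =380
r50=110010 pc3: +8 =388
r51=110011 pc4: +16 =404
r52=110100 pc3: +8 =412
r53=110101 pc4: +16 =428
r54=110110 pc4: +16 =444
r55=110111 pc5: +32 =476
r56=111000 pc3: +8 =484
r57=111001 pc4: +16 =500
r58=111010 pc4: +16 =516
r59=111011 pc5: +32 =548
r60=111100 pc4: +16 =564
r61=111101 pc5: +32 =596
r62=111110 pc5: +32 =628
r63=111111 pc6: +64 =692
r64=1000000 pc1: +2 =694
r65=1000001 pc2: +4 =698
r66=1000010 pc2: +4 =702
r67=1000011 pc3: +8 =710
r68=1000100 pc2: +4 =714
r69=1000101 pc3: +8 =722
r70=1000110 pc3: +8 =730
r71=1000111 pc4: +16 =746
r72=1001000 pc2: +4 =750
r73=1001001 pc3: +8 =758
r74=1001010 pc3: +8 =766
r75=1001011 pc4: +16 =782
r76=1001100 pc3: +8 =790
r77=1001101 pc4: +16 =806
r78=1001110 pc4: +16 =822
r79=1001111 pc5: +32 =854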